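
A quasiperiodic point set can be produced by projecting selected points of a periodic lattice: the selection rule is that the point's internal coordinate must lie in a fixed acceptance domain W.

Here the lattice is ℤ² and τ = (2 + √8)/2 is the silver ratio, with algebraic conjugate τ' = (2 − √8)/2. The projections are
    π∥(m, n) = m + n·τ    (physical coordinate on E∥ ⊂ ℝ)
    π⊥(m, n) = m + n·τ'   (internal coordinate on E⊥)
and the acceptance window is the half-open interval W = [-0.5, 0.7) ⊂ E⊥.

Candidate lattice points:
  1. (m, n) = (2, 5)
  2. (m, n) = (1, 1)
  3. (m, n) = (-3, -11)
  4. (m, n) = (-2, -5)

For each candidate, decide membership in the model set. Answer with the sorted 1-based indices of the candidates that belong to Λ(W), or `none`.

1, 2, 4

τ' = (2−√8)/2 ≈ -0.4142.
#1 (2,5): internal coord 2 + (5)·τ' = -0.0711; -0.0711 ∈ [-0.5, 0.7) → IN Λ
#2 (1,1): internal coord 1 + (1)·τ' = +0.5858; +0.5858 ∈ [-0.5, 0.7) → IN Λ
#3 (-3,-11): internal coord -3 + (-11)·τ' = +1.5563; +1.5563 ∉ [-0.5, 0.7) → out
#4 (-2,-5): internal coord -2 + (-5)·τ' = +0.0711; +0.0711 ∈ [-0.5, 0.7) → IN Λ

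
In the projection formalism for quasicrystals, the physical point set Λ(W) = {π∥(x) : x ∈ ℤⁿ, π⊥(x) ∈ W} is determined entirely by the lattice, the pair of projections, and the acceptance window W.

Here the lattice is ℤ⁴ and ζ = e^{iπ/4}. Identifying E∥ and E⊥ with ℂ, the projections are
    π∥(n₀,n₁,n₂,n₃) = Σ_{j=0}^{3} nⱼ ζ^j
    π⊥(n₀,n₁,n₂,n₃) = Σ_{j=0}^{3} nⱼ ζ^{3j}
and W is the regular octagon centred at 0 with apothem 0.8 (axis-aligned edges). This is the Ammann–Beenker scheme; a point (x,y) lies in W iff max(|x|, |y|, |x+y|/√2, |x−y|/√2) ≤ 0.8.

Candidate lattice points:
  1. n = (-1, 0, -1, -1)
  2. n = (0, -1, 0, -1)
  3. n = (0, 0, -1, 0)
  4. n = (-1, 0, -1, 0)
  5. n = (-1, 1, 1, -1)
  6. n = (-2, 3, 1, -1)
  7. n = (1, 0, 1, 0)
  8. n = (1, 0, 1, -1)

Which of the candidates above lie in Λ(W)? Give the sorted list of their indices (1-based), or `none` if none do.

With ζ = e^{iπ/4} the internal vectors are ζ^0,ζ^3,ζ^6,ζ^9.
#1 (-1, 0, -1, -1): internal (-1.70711, 0.29289); octagon support 1.70711 vs apothem 0.8 → ∉ W
#2 (0, -1, 0, -1): internal (0.00000, -1.41421); octagon support 1.41421 vs apothem 0.8 → ∉ W
#3 (0, 0, -1, 0): internal (0.00000, 1.00000); octagon support 1.00000 vs apothem 0.8 → ∉ W
#4 (-1, 0, -1, 0): internal (-1.00000, 1.00000); octagon support 1.41421 vs apothem 0.8 → ∉ W
#5 (-1, 1, 1, -1): internal (-2.41421, -1.00000); octagon support 2.41421 vs apothem 0.8 → ∉ W
#6 (-2, 3, 1, -1): internal (-4.82843, 0.41421); octagon support 4.82843 vs apothem 0.8 → ∉ W
#7 (1, 0, 1, 0): internal (1.00000, -1.00000); octagon support 1.41421 vs apothem 0.8 → ∉ W
#8 (1, 0, 1, -1): internal (0.29289, -1.70711); octagon support 1.70711 vs apothem 0.8 → ∉ W

none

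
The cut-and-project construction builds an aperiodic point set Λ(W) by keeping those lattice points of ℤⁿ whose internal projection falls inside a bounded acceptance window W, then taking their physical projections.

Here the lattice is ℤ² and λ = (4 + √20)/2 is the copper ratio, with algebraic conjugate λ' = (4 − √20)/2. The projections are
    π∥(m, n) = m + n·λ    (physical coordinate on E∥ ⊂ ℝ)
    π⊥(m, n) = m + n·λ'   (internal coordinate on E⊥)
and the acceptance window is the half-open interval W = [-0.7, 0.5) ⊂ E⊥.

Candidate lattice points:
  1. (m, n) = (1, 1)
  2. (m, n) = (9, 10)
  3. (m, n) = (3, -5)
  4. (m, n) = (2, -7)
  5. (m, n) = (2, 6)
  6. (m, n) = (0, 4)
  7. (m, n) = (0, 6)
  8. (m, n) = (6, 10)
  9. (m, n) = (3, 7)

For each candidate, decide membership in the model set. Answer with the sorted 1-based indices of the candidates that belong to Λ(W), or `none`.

Numerically λ ≈ 4.236068 and λ' = −1/λ ≈ -0.236068.
[1] lift (1,1): star map gives 0.763932; window check -0.7 ≤ 0.763932 < 0.5 is false → out
[2] lift (9,10): star map gives 6.639320; window check -0.7 ≤ 6.639320 < 0.5 is false → out
[3] lift (3,-5): star map gives 4.180340; window check -0.7 ≤ 4.180340 < 0.5 is false → out
[4] lift (2,-7): star map gives 3.652476; window check -0.7 ≤ 3.652476 < 0.5 is false → out
[5] lift (2,6): star map gives 0.583592; window check -0.7 ≤ 0.583592 < 0.5 is false → out
[6] lift (0,4): star map gives -0.944272; window check -0.7 ≤ -0.944272 < 0.5 is false → out
[7] lift (0,6): star map gives -1.416408; window check -0.7 ≤ -1.416408 < 0.5 is false → out
[8] lift (6,10): star map gives 3.639320; window check -0.7 ≤ 3.639320 < 0.5 is false → out
[9] lift (3,7): star map gives 1.347524; window check -0.7 ≤ 1.347524 < 0.5 is false → out

none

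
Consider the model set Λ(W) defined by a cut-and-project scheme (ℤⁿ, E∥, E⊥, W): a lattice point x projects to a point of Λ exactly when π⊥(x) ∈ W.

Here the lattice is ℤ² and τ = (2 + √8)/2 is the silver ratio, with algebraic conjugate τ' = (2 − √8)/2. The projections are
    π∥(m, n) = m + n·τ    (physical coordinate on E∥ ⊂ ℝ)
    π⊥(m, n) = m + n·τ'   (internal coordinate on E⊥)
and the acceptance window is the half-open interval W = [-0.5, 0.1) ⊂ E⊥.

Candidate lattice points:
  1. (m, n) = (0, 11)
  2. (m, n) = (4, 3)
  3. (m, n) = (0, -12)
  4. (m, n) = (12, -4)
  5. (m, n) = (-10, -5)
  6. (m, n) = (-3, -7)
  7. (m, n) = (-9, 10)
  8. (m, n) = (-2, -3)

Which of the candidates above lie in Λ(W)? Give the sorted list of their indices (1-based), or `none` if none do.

Compute τ' = (2−√8)/2 = -0.41421, so π⊥(m,n) = m -0.41421·n.
[1] lift (0,11): star map gives -4.55635; window check -0.5 ≤ -4.55635 < 0.1 is false → out
[2] lift (4,3): star map gives 2.75736; window check -0.5 ≤ 2.75736 < 0.1 is false → out
[3] lift (0,-12): star map gives 4.97056; window check -0.5 ≤ 4.97056 < 0.1 is false → out
[4] lift (12,-4): star map gives 13.65685; window check -0.5 ≤ 13.65685 < 0.1 is false → out
[5] lift (-10,-5): star map gives -7.92893; window check -0.5 ≤ -7.92893 < 0.1 is false → out
[6] lift (-3,-7): star map gives -0.10051; window check -0.5 ≤ -0.10051 < 0.1 is true → IN Λ
[7] lift (-9,10): star map gives -13.14214; window check -0.5 ≤ -13.14214 < 0.1 is false → out
[8] lift (-2,-3): star map gives -0.75736; window check -0.5 ≤ -0.75736 < 0.1 is false → out

6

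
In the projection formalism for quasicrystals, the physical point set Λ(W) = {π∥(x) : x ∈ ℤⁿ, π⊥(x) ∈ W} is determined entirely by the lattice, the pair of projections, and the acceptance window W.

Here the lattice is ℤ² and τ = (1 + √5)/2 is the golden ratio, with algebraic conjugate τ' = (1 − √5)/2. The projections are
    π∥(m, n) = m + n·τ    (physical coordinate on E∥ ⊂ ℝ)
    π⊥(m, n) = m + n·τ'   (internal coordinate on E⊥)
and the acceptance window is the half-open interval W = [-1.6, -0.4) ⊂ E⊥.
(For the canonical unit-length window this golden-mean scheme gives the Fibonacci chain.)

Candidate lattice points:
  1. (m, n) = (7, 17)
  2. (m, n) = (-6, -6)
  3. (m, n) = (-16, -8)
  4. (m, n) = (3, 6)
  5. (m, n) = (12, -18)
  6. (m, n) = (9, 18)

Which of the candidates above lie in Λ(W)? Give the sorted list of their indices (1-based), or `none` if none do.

Compute τ' = (1−√5)/2 = -0.6180, so π⊥(m,n) = m -0.6180·n.
candidate 1: (m,n)=(7,17) → π∥ = 7+17·τ ≈ 34.5066, π⊥ = 7+17·τ' ≈ -3.5066 ∉ [-1.6, -0.4) ⇒ out
candidate 2: (m,n)=(-6,-6) → π∥ = -6-6·τ ≈ -15.7082, π⊥ = -6-6·τ' ≈ -2.2918 ∉ [-1.6, -0.4) ⇒ out
candidate 3: (m,n)=(-16,-8) → π∥ = -16-8·τ ≈ -28.9443, π⊥ = -16-8·τ' ≈ -11.0557 ∉ [-1.6, -0.4) ⇒ out
candidate 4: (m,n)=(3,6) → π∥ = 3+6·τ ≈ 12.7082, π⊥ = 3+6·τ' ≈ -0.7082 ∈ [-1.6, -0.4) ⇒ IN Λ
candidate 5: (m,n)=(12,-18) → π∥ = 12-18·τ ≈ -17.1246, π⊥ = 12-18·τ' ≈ 23.1246 ∉ [-1.6, -0.4) ⇒ out
candidate 6: (m,n)=(9,18) → π∥ = 9+18·τ ≈ 38.1246, π⊥ = 9+18·τ' ≈ -2.1246 ∉ [-1.6, -0.4) ⇒ out

4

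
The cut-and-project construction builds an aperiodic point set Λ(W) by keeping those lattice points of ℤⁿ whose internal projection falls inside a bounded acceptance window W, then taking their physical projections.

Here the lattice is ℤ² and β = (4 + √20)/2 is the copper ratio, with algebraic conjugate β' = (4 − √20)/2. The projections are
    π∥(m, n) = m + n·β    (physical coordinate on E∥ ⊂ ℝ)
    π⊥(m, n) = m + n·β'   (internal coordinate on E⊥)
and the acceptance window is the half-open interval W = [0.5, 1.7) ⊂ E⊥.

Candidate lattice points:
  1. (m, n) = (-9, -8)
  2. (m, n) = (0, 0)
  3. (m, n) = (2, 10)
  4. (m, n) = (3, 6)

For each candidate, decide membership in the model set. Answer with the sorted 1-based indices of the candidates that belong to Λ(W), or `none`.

Numerically β ≈ 4.2361 and β' = −1/β ≈ -0.2361.
#1 (-9,-8): internal coord -9 + (-8)·β' = -7.1115; -7.1115 ∉ [0.5, 1.7) → out
#2 (0,0): internal coord 0 + (0)·β' = +0.0000; +0.0000 ∉ [0.5, 1.7) → out
#3 (2,10): internal coord 2 + (10)·β' = -0.3607; -0.3607 ∉ [0.5, 1.7) → out
#4 (3,6): internal coord 3 + (6)·β' = +1.5836; +1.5836 ∈ [0.5, 1.7) → IN Λ

4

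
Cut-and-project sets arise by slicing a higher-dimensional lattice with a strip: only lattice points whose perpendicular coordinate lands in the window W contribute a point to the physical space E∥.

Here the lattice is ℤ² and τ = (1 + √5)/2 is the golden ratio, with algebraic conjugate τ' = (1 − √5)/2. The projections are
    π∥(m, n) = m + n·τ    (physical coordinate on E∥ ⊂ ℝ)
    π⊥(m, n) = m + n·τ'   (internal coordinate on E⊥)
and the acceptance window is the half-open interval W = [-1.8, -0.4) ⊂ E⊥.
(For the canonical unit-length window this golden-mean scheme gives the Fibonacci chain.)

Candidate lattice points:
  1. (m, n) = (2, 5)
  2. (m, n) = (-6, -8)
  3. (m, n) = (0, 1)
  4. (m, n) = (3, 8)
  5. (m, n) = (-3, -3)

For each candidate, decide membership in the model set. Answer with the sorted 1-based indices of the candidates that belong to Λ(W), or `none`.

1, 2, 3, 5

Compute τ' = (1−√5)/2 = -0.61803, so π⊥(m,n) = m -0.61803·n.
candidate 1: (m,n)=(2,5) → π∥ = 2+5·τ ≈ 10.09017, π⊥ = 2+5·τ' ≈ -1.09017 ∈ [-1.8, -0.4) ⇒ IN Λ
candidate 2: (m,n)=(-6,-8) → π∥ = -6-8·τ ≈ -18.94427, π⊥ = -6-8·τ' ≈ -1.05573 ∈ [-1.8, -0.4) ⇒ IN Λ
candidate 3: (m,n)=(0,1) → π∥ = 0+1·τ ≈ 1.61803, π⊥ = 0+1·τ' ≈ -0.61803 ∈ [-1.8, -0.4) ⇒ IN Λ
candidate 4: (m,n)=(3,8) → π∥ = 3+8·τ ≈ 15.94427, π⊥ = 3+8·τ' ≈ -1.94427 ∉ [-1.8, -0.4) ⇒ out
candidate 5: (m,n)=(-3,-3) → π∥ = -3-3·τ ≈ -7.85410, π⊥ = -3-3·τ' ≈ -1.14590 ∈ [-1.8, -0.4) ⇒ IN Λ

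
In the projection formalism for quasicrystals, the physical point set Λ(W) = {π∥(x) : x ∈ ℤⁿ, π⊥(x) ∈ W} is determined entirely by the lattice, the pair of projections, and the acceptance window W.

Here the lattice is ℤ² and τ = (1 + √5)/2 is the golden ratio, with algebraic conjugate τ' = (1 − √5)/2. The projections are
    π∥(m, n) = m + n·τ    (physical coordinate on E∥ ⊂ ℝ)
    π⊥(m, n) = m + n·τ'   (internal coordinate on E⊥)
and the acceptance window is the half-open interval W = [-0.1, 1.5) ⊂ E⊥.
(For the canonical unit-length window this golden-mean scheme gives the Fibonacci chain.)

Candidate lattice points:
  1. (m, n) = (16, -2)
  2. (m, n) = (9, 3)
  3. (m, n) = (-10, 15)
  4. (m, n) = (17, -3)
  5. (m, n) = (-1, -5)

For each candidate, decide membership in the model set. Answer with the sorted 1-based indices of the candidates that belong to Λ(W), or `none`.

Compute τ' = (1−√5)/2 = -0.6180, so π⊥(m,n) = m -0.6180·n.
#1 (16,-2): internal coord 16 + (-2)·τ' = +17.2361; +17.2361 ∉ [-0.1, 1.5) → out
#2 (9,3): internal coord 9 + (3)·τ' = +7.1459; +7.1459 ∉ [-0.1, 1.5) → out
#3 (-10,15): internal coord -10 + (15)·τ' = -19.2705; -19.2705 ∉ [-0.1, 1.5) → out
#4 (17,-3): internal coord 17 + (-3)·τ' = +18.8541; +18.8541 ∉ [-0.1, 1.5) → out
#5 (-1,-5): internal coord -1 + (-5)·τ' = +2.0902; +2.0902 ∉ [-0.1, 1.5) → out

none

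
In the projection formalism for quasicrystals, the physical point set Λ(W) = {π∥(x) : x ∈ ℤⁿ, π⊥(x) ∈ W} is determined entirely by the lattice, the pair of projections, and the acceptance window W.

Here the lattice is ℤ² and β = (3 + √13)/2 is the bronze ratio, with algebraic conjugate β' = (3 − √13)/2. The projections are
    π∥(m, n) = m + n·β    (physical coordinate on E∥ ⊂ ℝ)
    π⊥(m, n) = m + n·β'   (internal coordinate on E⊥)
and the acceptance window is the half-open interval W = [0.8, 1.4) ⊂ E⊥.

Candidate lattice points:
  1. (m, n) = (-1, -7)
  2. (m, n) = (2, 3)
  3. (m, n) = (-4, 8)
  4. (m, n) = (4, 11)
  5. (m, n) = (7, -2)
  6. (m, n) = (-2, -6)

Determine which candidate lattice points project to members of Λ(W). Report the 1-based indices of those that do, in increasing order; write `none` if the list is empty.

β' = (3−√13)/2 ≈ -0.3028.
[1] lift (-1,-7): star map gives 1.1194; window check 0.8 ≤ 1.1194 < 1.4 is true → IN Λ
[2] lift (2,3): star map gives 1.0917; window check 0.8 ≤ 1.0917 < 1.4 is true → IN Λ
[3] lift (-4,8): star map gives -6.4222; window check 0.8 ≤ -6.4222 < 1.4 is false → out
[4] lift (4,11): star map gives 0.6695; window check 0.8 ≤ 0.6695 < 1.4 is false → out
[5] lift (7,-2): star map gives 7.6056; window check 0.8 ≤ 7.6056 < 1.4 is false → out
[6] lift (-2,-6): star map gives -0.1833; window check 0.8 ≤ -0.1833 < 1.4 is false → out

1, 2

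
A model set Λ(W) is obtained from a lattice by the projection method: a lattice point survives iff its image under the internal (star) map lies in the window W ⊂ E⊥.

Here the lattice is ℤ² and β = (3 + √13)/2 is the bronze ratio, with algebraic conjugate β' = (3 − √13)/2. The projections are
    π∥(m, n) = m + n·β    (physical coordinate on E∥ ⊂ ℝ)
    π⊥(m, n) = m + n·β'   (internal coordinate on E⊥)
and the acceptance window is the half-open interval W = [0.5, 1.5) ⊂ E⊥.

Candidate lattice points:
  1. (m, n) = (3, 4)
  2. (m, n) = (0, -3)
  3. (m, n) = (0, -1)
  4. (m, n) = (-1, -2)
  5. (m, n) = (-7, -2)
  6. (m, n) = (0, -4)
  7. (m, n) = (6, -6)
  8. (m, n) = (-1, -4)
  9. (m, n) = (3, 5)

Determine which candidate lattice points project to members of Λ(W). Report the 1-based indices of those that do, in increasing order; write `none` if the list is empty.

Compute β' = (3−√13)/2 = -0.3028, so π⊥(m,n) = m -0.3028·n.
#1 (3,4): internal coord 3 + (4)·β' = +1.7889; +1.7889 ∉ [0.5, 1.5) → out
#2 (0,-3): internal coord 0 + (-3)·β' = +0.9083; +0.9083 ∈ [0.5, 1.5) → IN Λ
#3 (0,-1): internal coord 0 + (-1)·β' = +0.3028; +0.3028 ∉ [0.5, 1.5) → out
#4 (-1,-2): internal coord -1 + (-2)·β' = -0.3944; -0.3944 ∉ [0.5, 1.5) → out
#5 (-7,-2): internal coord -7 + (-2)·β' = -6.3944; -6.3944 ∉ [0.5, 1.5) → out
#6 (0,-4): internal coord 0 + (-4)·β' = +1.2111; +1.2111 ∈ [0.5, 1.5) → IN Λ
#7 (6,-6): internal coord 6 + (-6)·β' = +7.8167; +7.8167 ∉ [0.5, 1.5) → out
#8 (-1,-4): internal coord -1 + (-4)·β' = +0.2111; +0.2111 ∉ [0.5, 1.5) → out
#9 (3,5): internal coord 3 + (5)·β' = +1.4861; +1.4861 ∈ [0.5, 1.5) → IN Λ

2, 6, 9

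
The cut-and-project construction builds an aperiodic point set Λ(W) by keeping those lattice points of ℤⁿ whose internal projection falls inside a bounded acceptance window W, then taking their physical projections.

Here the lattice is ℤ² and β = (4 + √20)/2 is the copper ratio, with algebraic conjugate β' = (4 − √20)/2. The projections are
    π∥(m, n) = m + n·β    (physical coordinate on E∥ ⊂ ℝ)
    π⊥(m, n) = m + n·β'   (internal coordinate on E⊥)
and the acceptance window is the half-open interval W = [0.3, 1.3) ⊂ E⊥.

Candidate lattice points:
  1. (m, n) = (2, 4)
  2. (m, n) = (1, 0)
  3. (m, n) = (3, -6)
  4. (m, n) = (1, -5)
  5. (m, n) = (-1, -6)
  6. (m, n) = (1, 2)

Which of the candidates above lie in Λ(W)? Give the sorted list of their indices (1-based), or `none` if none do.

1, 2, 5, 6

Numerically β ≈ 4.2361 and β' = −1/β ≈ -0.2361.
candidate 1: (m,n)=(2,4) → π∥ = 2+4·β ≈ 18.9443, π⊥ = 2+4·β' ≈ 1.0557 ∈ [0.3, 1.3) ⇒ IN Λ
candidate 2: (m,n)=(1,0) → π∥ = 1+0·β ≈ 1.0000, π⊥ = 1+0·β' ≈ 1.0000 ∈ [0.3, 1.3) ⇒ IN Λ
candidate 3: (m,n)=(3,-6) → π∥ = 3-6·β ≈ -22.4164, π⊥ = 3-6·β' ≈ 4.4164 ∉ [0.3, 1.3) ⇒ out
candidate 4: (m,n)=(1,-5) → π∥ = 1-5·β ≈ -20.1803, π⊥ = 1-5·β' ≈ 2.1803 ∉ [0.3, 1.3) ⇒ out
candidate 5: (m,n)=(-1,-6) → π∥ = -1-6·β ≈ -26.4164, π⊥ = -1-6·β' ≈ 0.4164 ∈ [0.3, 1.3) ⇒ IN Λ
candidate 6: (m,n)=(1,2) → π∥ = 1+2·β ≈ 9.4721, π⊥ = 1+2·β' ≈ 0.5279 ∈ [0.3, 1.3) ⇒ IN Λ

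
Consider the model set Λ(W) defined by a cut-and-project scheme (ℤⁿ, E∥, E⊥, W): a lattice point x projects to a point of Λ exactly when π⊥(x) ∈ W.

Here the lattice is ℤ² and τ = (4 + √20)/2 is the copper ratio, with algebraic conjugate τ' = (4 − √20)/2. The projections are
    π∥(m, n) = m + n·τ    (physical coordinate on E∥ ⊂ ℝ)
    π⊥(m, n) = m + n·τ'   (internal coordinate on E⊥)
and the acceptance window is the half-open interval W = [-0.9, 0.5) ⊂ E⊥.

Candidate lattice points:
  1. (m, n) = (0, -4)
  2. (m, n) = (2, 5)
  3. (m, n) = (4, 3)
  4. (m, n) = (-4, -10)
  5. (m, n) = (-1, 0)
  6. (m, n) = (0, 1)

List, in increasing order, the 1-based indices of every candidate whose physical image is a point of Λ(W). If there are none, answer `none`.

6

Compute τ' = (4−√20)/2 = -0.236068, so π⊥(m,n) = m -0.236068·n.
[1] lift (0,-4): star map gives 0.944272; window check -0.9 ≤ 0.944272 < 0.5 is false → out
[2] lift (2,5): star map gives 0.819660; window check -0.9 ≤ 0.819660 < 0.5 is false → out
[3] lift (4,3): star map gives 3.291796; window check -0.9 ≤ 3.291796 < 0.5 is false → out
[4] lift (-4,-10): star map gives -1.639320; window check -0.9 ≤ -1.639320 < 0.5 is false → out
[5] lift (-1,0): star map gives -1.000000; window check -0.9 ≤ -1.000000 < 0.5 is false → out
[6] lift (0,1): star map gives -0.236068; window check -0.9 ≤ -0.236068 < 0.5 is true → IN Λ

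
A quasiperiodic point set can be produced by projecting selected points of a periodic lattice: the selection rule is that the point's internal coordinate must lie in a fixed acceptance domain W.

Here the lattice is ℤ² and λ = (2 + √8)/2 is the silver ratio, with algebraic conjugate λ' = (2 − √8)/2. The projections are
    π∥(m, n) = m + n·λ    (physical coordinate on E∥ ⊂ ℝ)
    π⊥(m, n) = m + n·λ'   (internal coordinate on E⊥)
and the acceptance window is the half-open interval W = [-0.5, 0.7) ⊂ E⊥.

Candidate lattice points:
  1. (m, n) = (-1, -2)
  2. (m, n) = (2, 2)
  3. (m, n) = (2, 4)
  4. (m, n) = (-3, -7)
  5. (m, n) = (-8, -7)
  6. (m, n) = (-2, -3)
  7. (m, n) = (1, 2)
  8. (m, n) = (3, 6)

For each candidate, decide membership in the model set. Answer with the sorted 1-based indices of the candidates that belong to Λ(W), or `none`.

1, 3, 4, 7, 8

λ' = (2−√8)/2 ≈ -0.414214.
candidate 1: (m,n)=(-1,-2) → π∥ = -1-2·λ ≈ -5.828427, π⊥ = -1-2·λ' ≈ -0.171573 ∈ [-0.5, 0.7) ⇒ IN Λ
candidate 2: (m,n)=(2,2) → π∥ = 2+2·λ ≈ 6.828427, π⊥ = 2+2·λ' ≈ 1.171573 ∉ [-0.5, 0.7) ⇒ out
candidate 3: (m,n)=(2,4) → π∥ = 2+4·λ ≈ 11.656854, π⊥ = 2+4·λ' ≈ 0.343146 ∈ [-0.5, 0.7) ⇒ IN Λ
candidate 4: (m,n)=(-3,-7) → π∥ = -3-7·λ ≈ -19.899495, π⊥ = -3-7·λ' ≈ -0.100505 ∈ [-0.5, 0.7) ⇒ IN Λ
candidate 5: (m,n)=(-8,-7) → π∥ = -8-7·λ ≈ -24.899495, π⊥ = -8-7·λ' ≈ -5.100505 ∉ [-0.5, 0.7) ⇒ out
candidate 6: (m,n)=(-2,-3) → π∥ = -2-3·λ ≈ -9.242641, π⊥ = -2-3·λ' ≈ -0.757359 ∉ [-0.5, 0.7) ⇒ out
candidate 7: (m,n)=(1,2) → π∥ = 1+2·λ ≈ 5.828427, π⊥ = 1+2·λ' ≈ 0.171573 ∈ [-0.5, 0.7) ⇒ IN Λ
candidate 8: (m,n)=(3,6) → π∥ = 3+6·λ ≈ 17.485281, π⊥ = 3+6·λ' ≈ 0.514719 ∈ [-0.5, 0.7) ⇒ IN Λ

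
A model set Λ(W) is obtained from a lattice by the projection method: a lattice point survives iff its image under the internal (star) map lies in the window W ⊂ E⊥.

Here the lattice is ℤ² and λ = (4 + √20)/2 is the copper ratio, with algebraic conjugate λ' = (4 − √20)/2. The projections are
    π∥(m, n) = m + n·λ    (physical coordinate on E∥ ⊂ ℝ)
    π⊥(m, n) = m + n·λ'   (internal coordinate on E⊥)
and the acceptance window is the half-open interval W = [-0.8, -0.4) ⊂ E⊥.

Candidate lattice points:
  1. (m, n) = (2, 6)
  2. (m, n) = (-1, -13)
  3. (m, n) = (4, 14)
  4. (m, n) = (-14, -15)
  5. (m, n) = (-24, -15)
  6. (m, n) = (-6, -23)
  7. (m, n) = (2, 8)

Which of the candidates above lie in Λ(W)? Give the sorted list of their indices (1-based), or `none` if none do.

Numerically λ ≈ 4.2361 and λ' = −1/λ ≈ -0.2361.
[1] lift (2,6): star map gives 0.5836; window check -0.8 ≤ 0.5836 < -0.4 is false → out
[2] lift (-1,-13): star map gives 2.0689; window check -0.8 ≤ 2.0689 < -0.4 is false → out
[3] lift (4,14): star map gives 0.6950; window check -0.8 ≤ 0.6950 < -0.4 is false → out
[4] lift (-14,-15): star map gives -10.4590; window check -0.8 ≤ -10.4590 < -0.4 is false → out
[5] lift (-24,-15): star map gives -20.4590; window check -0.8 ≤ -20.4590 < -0.4 is false → out
[6] lift (-6,-23): star map gives -0.5704; window check -0.8 ≤ -0.5704 < -0.4 is true → IN Λ
[7] lift (2,8): star map gives 0.1115; window check -0.8 ≤ 0.1115 < -0.4 is false → out

6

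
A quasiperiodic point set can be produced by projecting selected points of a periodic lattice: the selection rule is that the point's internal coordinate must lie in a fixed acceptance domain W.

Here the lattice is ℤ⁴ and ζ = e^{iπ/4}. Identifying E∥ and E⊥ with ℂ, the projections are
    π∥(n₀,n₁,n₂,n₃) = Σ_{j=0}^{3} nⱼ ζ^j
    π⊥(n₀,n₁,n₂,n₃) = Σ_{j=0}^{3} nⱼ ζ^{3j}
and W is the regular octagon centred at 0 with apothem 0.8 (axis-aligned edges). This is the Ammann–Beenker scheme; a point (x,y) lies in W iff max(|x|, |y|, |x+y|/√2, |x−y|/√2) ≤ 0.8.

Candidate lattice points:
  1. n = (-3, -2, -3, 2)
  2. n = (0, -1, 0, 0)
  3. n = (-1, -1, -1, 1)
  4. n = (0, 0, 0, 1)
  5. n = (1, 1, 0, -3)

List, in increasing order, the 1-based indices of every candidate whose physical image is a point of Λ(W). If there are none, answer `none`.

none

Internal map: ζ^{3j} for j=0..3 gives (1,0), (−√2/2,√2/2), (0,−1), (√2/2,√2/2).
#1 (-3, -2, -3, 2): internal (-0.171573, 3.000000); octagon support 3.000000 vs apothem 0.8 → ∉ W
#2 (0, -1, 0, 0): internal (0.707107, -0.707107); octagon support 1.000000 vs apothem 0.8 → ∉ W
#3 (-1, -1, -1, 1): internal (0.414214, 1.000000); octagon support 1.000000 vs apothem 0.8 → ∉ W
#4 (0, 0, 0, 1): internal (0.707107, 0.707107); octagon support 1.000000 vs apothem 0.8 → ∉ W
#5 (1, 1, 0, -3): internal (-1.828427, -1.414214); octagon support 2.292893 vs apothem 0.8 → ∉ W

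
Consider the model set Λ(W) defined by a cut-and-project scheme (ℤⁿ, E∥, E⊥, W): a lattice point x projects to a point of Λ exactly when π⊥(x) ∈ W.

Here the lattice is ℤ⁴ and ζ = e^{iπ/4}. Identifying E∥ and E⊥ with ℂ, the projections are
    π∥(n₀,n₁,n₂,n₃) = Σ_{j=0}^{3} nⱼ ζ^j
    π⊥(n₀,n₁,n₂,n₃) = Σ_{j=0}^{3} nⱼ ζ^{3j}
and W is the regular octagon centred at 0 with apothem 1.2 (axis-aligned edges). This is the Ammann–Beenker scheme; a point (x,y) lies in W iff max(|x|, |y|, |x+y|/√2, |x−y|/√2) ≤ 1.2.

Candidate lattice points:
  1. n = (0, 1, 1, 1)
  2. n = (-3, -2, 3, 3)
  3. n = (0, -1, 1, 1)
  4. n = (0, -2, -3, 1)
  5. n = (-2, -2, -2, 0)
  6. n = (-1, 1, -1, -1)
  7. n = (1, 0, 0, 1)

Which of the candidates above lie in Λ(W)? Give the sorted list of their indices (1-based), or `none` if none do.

Internal map: ζ^{3j} for j=0..3 gives (1,0), (−√2/2,√2/2), (0,−1), (√2/2,√2/2).
candidate 1: n = (0, 1, 1, 1) → π⊥ ≈ (+0.00000, +0.41421); max(|x|,|y|,|x±y|/√2) = 0.41421 ≤ 1.2 ⇒ ∈ W
candidate 2: n = (-3, -2, 3, 3) → π⊥ ≈ (+0.53553, -2.29289); max(|x|,|y|,|x±y|/√2) = 2.29289 > 1.2 ⇒ ∉ W
candidate 3: n = (0, -1, 1, 1) → π⊥ ≈ (+1.41421, -1.00000); max(|x|,|y|,|x±y|/√2) = 1.70711 > 1.2 ⇒ ∉ W
candidate 4: n = (0, -2, -3, 1) → π⊥ ≈ (+2.12132, +2.29289); max(|x|,|y|,|x±y|/√2) = 3.12132 > 1.2 ⇒ ∉ W
candidate 5: n = (-2, -2, -2, 0) → π⊥ ≈ (-0.58579, +0.58579); max(|x|,|y|,|x±y|/√2) = 0.82843 ≤ 1.2 ⇒ ∈ W
candidate 6: n = (-1, 1, -1, -1) → π⊥ ≈ (-2.41421, +1.00000); max(|x|,|y|,|x±y|/√2) = 2.41421 > 1.2 ⇒ ∉ W
candidate 7: n = (1, 0, 0, 1) → π⊥ ≈ (+1.70711, +0.70711); max(|x|,|y|,|x±y|/√2) = 1.70711 > 1.2 ⇒ ∉ W

1, 5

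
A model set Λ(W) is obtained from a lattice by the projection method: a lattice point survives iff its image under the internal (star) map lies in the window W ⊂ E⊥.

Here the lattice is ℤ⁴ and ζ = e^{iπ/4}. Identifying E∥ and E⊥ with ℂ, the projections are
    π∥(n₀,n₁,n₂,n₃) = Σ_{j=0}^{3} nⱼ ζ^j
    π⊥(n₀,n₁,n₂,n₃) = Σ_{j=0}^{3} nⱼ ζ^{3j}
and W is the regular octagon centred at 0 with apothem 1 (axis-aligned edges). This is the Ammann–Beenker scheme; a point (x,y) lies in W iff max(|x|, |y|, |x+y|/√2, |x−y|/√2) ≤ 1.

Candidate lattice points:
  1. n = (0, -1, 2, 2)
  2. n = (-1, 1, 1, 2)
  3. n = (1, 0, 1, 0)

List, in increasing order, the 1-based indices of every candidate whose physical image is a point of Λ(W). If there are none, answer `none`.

Internal map: ζ^{3j} for j=0..3 gives (1,0), (−√2/2,√2/2), (0,−1), (√2/2,√2/2).
candidate 1: n = (0, -1, 2, 2) → π⊥ ≈ (+2.121320, -1.292893); max(|x|,|y|,|x±y|/√2) = 2.414214 > 1 ⇒ ∉ W
candidate 2: n = (-1, 1, 1, 2) → π⊥ ≈ (-0.292893, +1.121320); max(|x|,|y|,|x±y|/√2) = 1.121320 > 1 ⇒ ∉ W
candidate 3: n = (1, 0, 1, 0) → π⊥ ≈ (+1.000000, -1.000000); max(|x|,|y|,|x±y|/√2) = 1.414214 > 1 ⇒ ∉ W

none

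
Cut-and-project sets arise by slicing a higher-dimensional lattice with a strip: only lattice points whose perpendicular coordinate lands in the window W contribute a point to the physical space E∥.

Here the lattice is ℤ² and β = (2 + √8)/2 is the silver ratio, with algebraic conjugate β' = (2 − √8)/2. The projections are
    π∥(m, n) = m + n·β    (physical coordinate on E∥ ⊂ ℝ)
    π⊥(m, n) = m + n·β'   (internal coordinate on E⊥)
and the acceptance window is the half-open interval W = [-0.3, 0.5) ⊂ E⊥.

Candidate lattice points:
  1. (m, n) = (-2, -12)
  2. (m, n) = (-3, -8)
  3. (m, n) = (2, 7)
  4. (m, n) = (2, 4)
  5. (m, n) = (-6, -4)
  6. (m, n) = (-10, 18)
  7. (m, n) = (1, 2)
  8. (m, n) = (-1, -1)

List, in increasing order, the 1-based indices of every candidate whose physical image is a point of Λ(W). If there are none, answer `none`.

2, 4, 7

Compute β' = (2−√8)/2 = -0.41421, so π⊥(m,n) = m -0.41421·n.
#1 (-2,-12): internal coord -2 + (-12)·β' = +2.97056; +2.97056 ∉ [-0.3, 0.5) → out
#2 (-3,-8): internal coord -3 + (-8)·β' = +0.31371; +0.31371 ∈ [-0.3, 0.5) → IN Λ
#3 (2,7): internal coord 2 + (7)·β' = -0.89949; -0.89949 ∉ [-0.3, 0.5) → out
#4 (2,4): internal coord 2 + (4)·β' = +0.34315; +0.34315 ∈ [-0.3, 0.5) → IN Λ
#5 (-6,-4): internal coord -6 + (-4)·β' = -4.34315; -4.34315 ∉ [-0.3, 0.5) → out
#6 (-10,18): internal coord -10 + (18)·β' = -17.45584; -17.45584 ∉ [-0.3, 0.5) → out
#7 (1,2): internal coord 1 + (2)·β' = +0.17157; +0.17157 ∈ [-0.3, 0.5) → IN Λ
#8 (-1,-1): internal coord -1 + (-1)·β' = -0.58579; -0.58579 ∉ [-0.3, 0.5) → out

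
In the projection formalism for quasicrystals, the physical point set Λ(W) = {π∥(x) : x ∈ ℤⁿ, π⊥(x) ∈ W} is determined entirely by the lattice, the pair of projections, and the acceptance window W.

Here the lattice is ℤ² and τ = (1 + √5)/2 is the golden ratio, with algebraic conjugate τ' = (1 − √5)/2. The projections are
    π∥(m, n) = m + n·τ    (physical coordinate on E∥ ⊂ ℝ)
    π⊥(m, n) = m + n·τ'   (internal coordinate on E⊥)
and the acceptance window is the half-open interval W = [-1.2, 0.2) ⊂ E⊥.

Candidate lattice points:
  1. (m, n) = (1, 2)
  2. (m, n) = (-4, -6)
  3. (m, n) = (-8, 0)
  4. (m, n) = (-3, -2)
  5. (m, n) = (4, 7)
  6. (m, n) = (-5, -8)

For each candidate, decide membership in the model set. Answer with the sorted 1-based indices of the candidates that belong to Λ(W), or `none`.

1, 2, 5, 6

Compute τ' = (1−√5)/2 = -0.6180, so π⊥(m,n) = m -0.6180·n.
[1] lift (1,2): star map gives -0.2361; window check -1.2 ≤ -0.2361 < 0.2 is true → IN Λ
[2] lift (-4,-6): star map gives -0.2918; window check -1.2 ≤ -0.2918 < 0.2 is true → IN Λ
[3] lift (-8,0): star map gives -8.0000; window check -1.2 ≤ -8.0000 < 0.2 is false → out
[4] lift (-3,-2): star map gives -1.7639; window check -1.2 ≤ -1.7639 < 0.2 is false → out
[5] lift (4,7): star map gives -0.3262; window check -1.2 ≤ -0.3262 < 0.2 is true → IN Λ
[6] lift (-5,-8): star map gives -0.0557; window check -1.2 ≤ -0.0557 < 0.2 is true → IN Λ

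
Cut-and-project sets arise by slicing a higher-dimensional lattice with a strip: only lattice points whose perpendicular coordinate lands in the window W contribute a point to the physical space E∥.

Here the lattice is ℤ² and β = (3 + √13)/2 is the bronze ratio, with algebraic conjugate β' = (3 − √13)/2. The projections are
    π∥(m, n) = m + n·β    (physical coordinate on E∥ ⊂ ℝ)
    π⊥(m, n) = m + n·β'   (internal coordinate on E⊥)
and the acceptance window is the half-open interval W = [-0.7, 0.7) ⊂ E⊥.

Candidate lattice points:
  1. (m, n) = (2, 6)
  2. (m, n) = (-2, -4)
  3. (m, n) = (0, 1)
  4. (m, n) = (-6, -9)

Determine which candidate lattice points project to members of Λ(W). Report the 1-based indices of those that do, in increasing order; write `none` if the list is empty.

1, 3

Numerically β ≈ 3.3028 and β' = −1/β ≈ -0.3028.
candidate 1: (m,n)=(2,6) → π∥ = 2+6·β ≈ 21.8167, π⊥ = 2+6·β' ≈ 0.1833 ∈ [-0.7, 0.7) ⇒ IN Λ
candidate 2: (m,n)=(-2,-4) → π∥ = -2-4·β ≈ -15.2111, π⊥ = -2-4·β' ≈ -0.7889 ∉ [-0.7, 0.7) ⇒ out
candidate 3: (m,n)=(0,1) → π∥ = 0+1·β ≈ 3.3028, π⊥ = 0+1·β' ≈ -0.3028 ∈ [-0.7, 0.7) ⇒ IN Λ
candidate 4: (m,n)=(-6,-9) → π∥ = -6-9·β ≈ -35.7250, π⊥ = -6-9·β' ≈ -3.2750 ∉ [-0.7, 0.7) ⇒ out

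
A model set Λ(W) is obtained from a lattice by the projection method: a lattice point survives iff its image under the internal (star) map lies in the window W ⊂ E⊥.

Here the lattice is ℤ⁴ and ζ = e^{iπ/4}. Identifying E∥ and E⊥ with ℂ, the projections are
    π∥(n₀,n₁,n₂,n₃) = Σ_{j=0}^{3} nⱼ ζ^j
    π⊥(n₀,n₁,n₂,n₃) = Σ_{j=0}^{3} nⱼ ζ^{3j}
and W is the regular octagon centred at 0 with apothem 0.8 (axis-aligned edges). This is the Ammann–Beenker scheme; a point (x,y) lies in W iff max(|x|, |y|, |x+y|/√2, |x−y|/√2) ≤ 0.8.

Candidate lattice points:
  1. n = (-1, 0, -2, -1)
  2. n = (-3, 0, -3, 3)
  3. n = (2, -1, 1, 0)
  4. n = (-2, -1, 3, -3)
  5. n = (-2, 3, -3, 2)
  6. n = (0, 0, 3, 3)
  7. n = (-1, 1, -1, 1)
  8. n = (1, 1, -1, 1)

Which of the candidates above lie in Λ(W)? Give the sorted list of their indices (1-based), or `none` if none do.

With ζ = e^{iπ/4} the internal vectors are ζ^0,ζ^3,ζ^6,ζ^9.
#1 (-1, 0, -2, -1): internal (-1.7071, 1.2929); octagon support 2.1213 vs apothem 0.8 → ∉ W
#2 (-3, 0, -3, 3): internal (-0.8787, 5.1213); octagon support 5.1213 vs apothem 0.8 → ∉ W
#3 (2, -1, 1, 0): internal (2.7071, -1.7071); octagon support 3.1213 vs apothem 0.8 → ∉ W
#4 (-2, -1, 3, -3): internal (-3.4142, -5.8284); octagon support 6.5355 vs apothem 0.8 → ∉ W
#5 (-2, 3, -3, 2): internal (-2.7071, 6.5355); octagon support 6.5355 vs apothem 0.8 → ∉ W
#6 (0, 0, 3, 3): internal (2.1213, -0.8787); octagon support 2.1213 vs apothem 0.8 → ∉ W
#7 (-1, 1, -1, 1): internal (-1.0000, 2.4142); octagon support 2.4142 vs apothem 0.8 → ∉ W
#8 (1, 1, -1, 1): internal (1.0000, 2.4142); octagon support 2.4142 vs apothem 0.8 → ∉ W

none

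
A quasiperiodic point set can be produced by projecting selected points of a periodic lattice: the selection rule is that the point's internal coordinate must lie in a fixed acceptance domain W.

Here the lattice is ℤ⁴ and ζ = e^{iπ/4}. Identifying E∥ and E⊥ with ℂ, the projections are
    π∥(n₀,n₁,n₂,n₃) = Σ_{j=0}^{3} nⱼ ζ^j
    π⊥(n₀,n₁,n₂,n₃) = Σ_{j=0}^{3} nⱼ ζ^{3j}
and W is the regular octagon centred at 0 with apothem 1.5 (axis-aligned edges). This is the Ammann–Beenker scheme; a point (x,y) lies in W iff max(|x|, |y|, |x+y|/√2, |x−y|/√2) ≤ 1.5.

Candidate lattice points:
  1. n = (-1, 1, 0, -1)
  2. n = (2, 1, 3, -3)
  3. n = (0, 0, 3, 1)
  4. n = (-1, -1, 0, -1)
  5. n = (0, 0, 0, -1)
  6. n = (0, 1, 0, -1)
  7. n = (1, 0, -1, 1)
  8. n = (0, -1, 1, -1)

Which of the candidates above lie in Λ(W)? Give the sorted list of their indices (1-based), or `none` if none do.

5, 6

Internal map: ζ^{3j} for j=0..3 gives (1,0), (−√2/2,√2/2), (0,−1), (√2/2,√2/2).
#1 (-1, 1, 0, -1): internal (-2.4142, 0.0000); octagon support 2.4142 vs apothem 1.5 → ∉ W
#2 (2, 1, 3, -3): internal (-0.8284, -4.4142); octagon support 4.4142 vs apothem 1.5 → ∉ W
#3 (0, 0, 3, 1): internal (0.7071, -2.2929); octagon support 2.2929 vs apothem 1.5 → ∉ W
#4 (-1, -1, 0, -1): internal (-1.0000, -1.4142); octagon support 1.7071 vs apothem 1.5 → ∉ W
#5 (0, 0, 0, -1): internal (-0.7071, -0.7071); octagon support 1.0000 vs apothem 1.5 → ∈ W
#6 (0, 1, 0, -1): internal (-1.4142, 0.0000); octagon support 1.4142 vs apothem 1.5 → ∈ W
#7 (1, 0, -1, 1): internal (1.7071, 1.7071); octagon support 2.4142 vs apothem 1.5 → ∉ W
#8 (0, -1, 1, -1): internal (0.0000, -2.4142); octagon support 2.4142 vs apothem 1.5 → ∉ W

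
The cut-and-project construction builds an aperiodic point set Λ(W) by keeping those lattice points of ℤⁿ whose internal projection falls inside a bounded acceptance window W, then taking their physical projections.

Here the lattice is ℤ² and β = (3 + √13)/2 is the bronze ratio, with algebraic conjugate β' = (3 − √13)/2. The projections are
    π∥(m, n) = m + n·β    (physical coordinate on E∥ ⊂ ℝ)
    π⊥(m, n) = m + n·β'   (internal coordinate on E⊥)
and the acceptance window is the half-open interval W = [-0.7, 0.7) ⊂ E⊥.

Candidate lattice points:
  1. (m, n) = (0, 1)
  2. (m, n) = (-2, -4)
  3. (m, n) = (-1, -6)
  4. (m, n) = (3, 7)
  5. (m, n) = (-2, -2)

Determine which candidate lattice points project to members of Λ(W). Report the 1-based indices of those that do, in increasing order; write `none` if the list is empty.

1

β' = (3−√13)/2 ≈ -0.30278.
[1] lift (0,1): star map gives -0.30278; window check -0.7 ≤ -0.30278 < 0.7 is true → IN Λ
[2] lift (-2,-4): star map gives -0.78890; window check -0.7 ≤ -0.78890 < 0.7 is false → out
[3] lift (-1,-6): star map gives 0.81665; window check -0.7 ≤ 0.81665 < 0.7 is false → out
[4] lift (3,7): star map gives 0.88057; window check -0.7 ≤ 0.88057 < 0.7 is false → out
[5] lift (-2,-2): star map gives -1.39445; window check -0.7 ≤ -1.39445 < 0.7 is false → out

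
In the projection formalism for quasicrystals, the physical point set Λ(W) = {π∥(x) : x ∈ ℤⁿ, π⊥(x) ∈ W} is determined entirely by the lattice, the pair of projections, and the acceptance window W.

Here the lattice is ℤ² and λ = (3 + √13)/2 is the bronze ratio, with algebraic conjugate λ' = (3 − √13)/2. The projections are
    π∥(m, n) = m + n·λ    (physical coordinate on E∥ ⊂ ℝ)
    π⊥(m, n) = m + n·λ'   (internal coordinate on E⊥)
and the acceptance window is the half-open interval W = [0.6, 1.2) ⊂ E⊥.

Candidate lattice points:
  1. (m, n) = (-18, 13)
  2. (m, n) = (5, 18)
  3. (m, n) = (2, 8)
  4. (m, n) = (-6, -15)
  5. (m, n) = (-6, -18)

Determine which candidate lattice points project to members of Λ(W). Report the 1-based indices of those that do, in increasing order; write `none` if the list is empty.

none

Numerically λ ≈ 3.3028 and λ' = −1/λ ≈ -0.3028.
candidate 1: (m,n)=(-18,13) → π∥ = -18+13·λ ≈ 24.9361, π⊥ = -18+13·λ' ≈ -21.9361 ∉ [0.6, 1.2) ⇒ out
candidate 2: (m,n)=(5,18) → π∥ = 5+18·λ ≈ 64.4500, π⊥ = 5+18·λ' ≈ -0.4500 ∉ [0.6, 1.2) ⇒ out
candidate 3: (m,n)=(2,8) → π∥ = 2+8·λ ≈ 28.4222, π⊥ = 2+8·λ' ≈ -0.4222 ∉ [0.6, 1.2) ⇒ out
candidate 4: (m,n)=(-6,-15) → π∥ = -6-15·λ ≈ -55.5416, π⊥ = -6-15·λ' ≈ -1.4584 ∉ [0.6, 1.2) ⇒ out
candidate 5: (m,n)=(-6,-18) → π∥ = -6-18·λ ≈ -65.4500, π⊥ = -6-18·λ' ≈ -0.5500 ∉ [0.6, 1.2) ⇒ out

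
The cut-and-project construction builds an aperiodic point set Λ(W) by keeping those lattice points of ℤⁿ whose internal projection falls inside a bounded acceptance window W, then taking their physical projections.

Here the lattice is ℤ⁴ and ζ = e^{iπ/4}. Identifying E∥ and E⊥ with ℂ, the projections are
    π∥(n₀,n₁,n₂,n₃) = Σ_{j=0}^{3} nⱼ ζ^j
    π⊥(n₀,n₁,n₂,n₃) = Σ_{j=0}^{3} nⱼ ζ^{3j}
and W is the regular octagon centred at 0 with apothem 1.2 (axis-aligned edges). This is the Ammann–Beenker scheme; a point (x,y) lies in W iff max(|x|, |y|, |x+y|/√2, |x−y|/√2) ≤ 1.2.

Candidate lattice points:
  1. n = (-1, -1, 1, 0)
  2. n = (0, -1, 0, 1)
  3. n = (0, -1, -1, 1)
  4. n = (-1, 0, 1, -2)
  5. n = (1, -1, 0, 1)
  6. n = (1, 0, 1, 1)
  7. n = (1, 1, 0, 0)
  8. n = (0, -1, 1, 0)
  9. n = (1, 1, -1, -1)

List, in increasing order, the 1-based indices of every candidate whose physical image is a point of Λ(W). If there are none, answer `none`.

7, 9

π⊥(n) = n₀ + n₁ζ³ + n₂ζ⁶ + n₃ζ⁹ where ζ = e^{iπ/4}.
candidate 1: n = (-1, -1, 1, 0) → π⊥ ≈ (-0.29289, -1.70711); max(|x|,|y|,|x±y|/√2) = 1.70711 > 1.2 ⇒ ∉ W
candidate 2: n = (0, -1, 0, 1) → π⊥ ≈ (+1.41421, +0.00000); max(|x|,|y|,|x±y|/√2) = 1.41421 > 1.2 ⇒ ∉ W
candidate 3: n = (0, -1, -1, 1) → π⊥ ≈ (+1.41421, +1.00000); max(|x|,|y|,|x±y|/√2) = 1.70711 > 1.2 ⇒ ∉ W
candidate 4: n = (-1, 0, 1, -2) → π⊥ ≈ (-2.41421, -2.41421); max(|x|,|y|,|x±y|/√2) = 3.41421 > 1.2 ⇒ ∉ W
candidate 5: n = (1, -1, 0, 1) → π⊥ ≈ (+2.41421, +0.00000); max(|x|,|y|,|x±y|/√2) = 2.41421 > 1.2 ⇒ ∉ W
candidate 6: n = (1, 0, 1, 1) → π⊥ ≈ (+1.70711, -0.29289); max(|x|,|y|,|x±y|/√2) = 1.70711 > 1.2 ⇒ ∉ W
candidate 7: n = (1, 1, 0, 0) → π⊥ ≈ (+0.29289, +0.70711); max(|x|,|y|,|x±y|/√2) = 0.70711 ≤ 1.2 ⇒ ∈ W
candidate 8: n = (0, -1, 1, 0) → π⊥ ≈ (+0.70711, -1.70711); max(|x|,|y|,|x±y|/√2) = 1.70711 > 1.2 ⇒ ∉ W
candidate 9: n = (1, 1, -1, -1) → π⊥ ≈ (-0.41421, +1.00000); max(|x|,|y|,|x±y|/√2) = 1.00000 ≤ 1.2 ⇒ ∈ W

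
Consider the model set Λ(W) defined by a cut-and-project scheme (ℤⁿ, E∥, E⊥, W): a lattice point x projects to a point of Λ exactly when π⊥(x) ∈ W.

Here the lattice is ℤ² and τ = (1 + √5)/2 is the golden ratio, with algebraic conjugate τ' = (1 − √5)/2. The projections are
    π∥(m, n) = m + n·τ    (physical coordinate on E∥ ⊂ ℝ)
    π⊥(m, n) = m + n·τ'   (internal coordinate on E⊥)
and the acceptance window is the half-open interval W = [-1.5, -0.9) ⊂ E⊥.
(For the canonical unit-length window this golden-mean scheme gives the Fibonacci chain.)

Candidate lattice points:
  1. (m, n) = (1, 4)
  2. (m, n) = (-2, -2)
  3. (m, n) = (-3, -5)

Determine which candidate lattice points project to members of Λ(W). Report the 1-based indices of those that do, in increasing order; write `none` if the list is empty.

τ' = (1−√5)/2 ≈ -0.6180.
candidate 1: (m,n)=(1,4) → π∥ = 1+4·τ ≈ 7.4721, π⊥ = 1+4·τ' ≈ -1.4721 ∈ [-1.5, -0.9) ⇒ IN Λ
candidate 2: (m,n)=(-2,-2) → π∥ = -2-2·τ ≈ -5.2361, π⊥ = -2-2·τ' ≈ -0.7639 ∉ [-1.5, -0.9) ⇒ out
candidate 3: (m,n)=(-3,-5) → π∥ = -3-5·τ ≈ -11.0902, π⊥ = -3-5·τ' ≈ 0.0902 ∉ [-1.5, -0.9) ⇒ out

1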